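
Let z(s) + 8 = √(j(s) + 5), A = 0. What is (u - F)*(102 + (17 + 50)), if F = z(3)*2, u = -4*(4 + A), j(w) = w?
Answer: -676*√2 ≈ -956.01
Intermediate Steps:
z(s) = -8 + √(5 + s) (z(s) = -8 + √(s + 5) = -8 + √(5 + s))
u = -16 (u = -4*(4 + 0) = -4*4 = -16)
F = -16 + 4*√2 (F = (-8 + √(5 + 3))*2 = (-8 + √8)*2 = (-8 + 2*√2)*2 = -16 + 4*√2 ≈ -10.343)
(u - F)*(102 + (17 + 50)) = (-16 - (-16 + 4*√2))*(102 + (17 + 50)) = (-16 + (16 - 4*√2))*(102 + 67) = -4*√2*169 = -676*√2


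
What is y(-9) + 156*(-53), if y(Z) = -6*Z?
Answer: -8214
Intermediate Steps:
y(-9) + 156*(-53) = -6*(-9) + 156*(-53) = 54 - 8268 = -8214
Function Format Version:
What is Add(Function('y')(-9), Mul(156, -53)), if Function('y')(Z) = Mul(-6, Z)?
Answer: -8214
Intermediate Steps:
Add(Function('y')(-9), Mul(156, -53)) = Add(Mul(-6, -9), Mul(156, -53)) = Add(54, -8268) = -8214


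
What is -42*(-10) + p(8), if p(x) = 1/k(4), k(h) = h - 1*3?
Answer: 421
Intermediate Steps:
k(h) = -3 + h (k(h) = h - 3 = -3 + h)
p(x) = 1 (p(x) = 1/(-3 + 4) = 1/1 = 1)
-42*(-10) + p(8) = -42*(-10) + 1 = 420 + 1 = 421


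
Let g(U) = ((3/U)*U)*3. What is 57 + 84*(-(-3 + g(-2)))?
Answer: -447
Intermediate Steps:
g(U) = 9 (g(U) = 3*3 = 9)
57 + 84*(-(-3 + g(-2))) = 57 + 84*(-(-3 + 9)) = 57 + 84*(-1*6) = 57 + 84*(-6) = 57 - 504 = -447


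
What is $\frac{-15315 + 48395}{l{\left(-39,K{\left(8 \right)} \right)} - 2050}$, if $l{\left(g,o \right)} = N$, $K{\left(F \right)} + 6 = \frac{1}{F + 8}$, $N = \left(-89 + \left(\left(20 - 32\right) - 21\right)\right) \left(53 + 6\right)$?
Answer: $- \frac{4135}{1156} \approx -3.577$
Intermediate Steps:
$N = -7198$ ($N = \left(-89 - 33\right) 59 = \left(-122\right) 59 = -7198$)
$K{\left(F \right)} = -6 + \frac{1}{8 + F}$ ($K{\left(F \right)} = -6 + \frac{1}{F + 8} = -6 + \frac{1}{8 + F}$)
$l{\left(g,o \right)} = -7198$
$\frac{-15315 + 48395}{l{\left(-39,K{\left(8 \right)} \right)} - 2050} = \frac{-15315 + 48395}{-7198 - 2050} = \frac{33080}{-9248} = 33080 \left(- \frac{1}{9248}\right) = - \frac{4135}{1156}$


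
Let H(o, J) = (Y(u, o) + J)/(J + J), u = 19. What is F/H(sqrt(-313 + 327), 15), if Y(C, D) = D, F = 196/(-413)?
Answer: -12600/12449 + 840*sqrt(14)/12449 ≈ -0.75966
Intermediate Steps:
F = -28/59 (F = 196*(-1/413) = -28/59 ≈ -0.47458)
H(o, J) = (J + o)/(2*J) (H(o, J) = (o + J)/(J + J) = (J + o)/((2*J)) = (J + o)*(1/(2*J)) = (J + o)/(2*J))
F/H(sqrt(-313 + 327), 15) = -28*30/(15 + sqrt(-313 + 327))/59 = -28*30/(15 + sqrt(14))/59 = -28/(59*(1/2 + sqrt(14)/30))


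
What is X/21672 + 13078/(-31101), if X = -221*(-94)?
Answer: 1233557/2292588 ≈ 0.53806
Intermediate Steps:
X = 20774 (X = -1*(-20774) = 20774)
X/21672 + 13078/(-31101) = 20774/21672 + 13078/(-31101) = 20774*(1/21672) + 13078*(-1/31101) = 10387/10836 - 13078/31101 = 1233557/2292588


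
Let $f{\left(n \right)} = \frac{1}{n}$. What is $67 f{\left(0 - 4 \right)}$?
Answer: $- \frac{67}{4} \approx -16.75$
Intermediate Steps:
$67 f{\left(0 - 4 \right)} = \frac{67}{0 - 4} = \frac{67}{-4} = 67 \left(- \frac{1}{4}\right) = - \frac{67}{4}$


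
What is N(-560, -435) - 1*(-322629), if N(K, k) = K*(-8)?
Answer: 327109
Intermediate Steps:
N(K, k) = -8*K
N(-560, -435) - 1*(-322629) = -8*(-560) - 1*(-322629) = 4480 + 322629 = 327109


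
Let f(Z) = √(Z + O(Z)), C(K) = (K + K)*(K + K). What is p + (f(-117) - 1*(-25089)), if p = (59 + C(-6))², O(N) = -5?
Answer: 66298 + I*√122 ≈ 66298.0 + 11.045*I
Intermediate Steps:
C(K) = 4*K² (C(K) = (2*K)*(2*K) = 4*K²)
f(Z) = √(-5 + Z) (f(Z) = √(Z - 5) = √(-5 + Z))
p = 41209 (p = (59 + 4*(-6)²)² = (59 + 4*36)² = (59 + 144)² = 203² = 41209)
p + (f(-117) - 1*(-25089)) = 41209 + (√(-5 - 117) - 1*(-25089)) = 41209 + (√(-122) + 25089) = 41209 + (I*√122 + 25089) = 41209 + (25089 + I*√122) = 66298 + I*√122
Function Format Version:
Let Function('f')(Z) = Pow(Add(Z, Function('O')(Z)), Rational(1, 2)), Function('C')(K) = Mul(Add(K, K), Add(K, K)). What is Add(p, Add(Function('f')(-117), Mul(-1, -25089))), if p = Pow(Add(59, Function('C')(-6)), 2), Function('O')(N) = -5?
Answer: Add(66298, Mul(I, Pow(122, Rational(1, 2)))) ≈ Add(66298., Mul(11.045, I))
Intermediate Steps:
Function('C')(K) = Mul(4, Pow(K, 2)) (Function('C')(K) = Mul(Mul(2, K), Mul(2, K)) = Mul(4, Pow(K, 2)))
Function('f')(Z) = Pow(Add(-5, Z), Rational(1, 2)) (Function('f')(Z) = Pow(Add(Z, -5), Rational(1, 2)) = Pow(Add(-5, Z), Rational(1, 2)))
p = 41209 (p = Pow(Add(59, Mul(4, Pow(-6, 2))), 2) = Pow(Add(59, Mul(4, 36)), 2) = Pow(Add(59, 144), 2) = Pow(203, 2) = 41209)
Add(p, Add(Function('f')(-117), Mul(-1, -25089))) = Add(41209, Add(Pow(Add(-5, -117), Rational(1, 2)), Mul(-1, -25089))) = Add(41209, Add(Pow(-122, Rational(1, 2)), 25089)) = Add(41209, Add(Mul(I, Pow(122, Rational(1, 2))), 25089)) = Add(41209, Add(25089, Mul(I, Pow(122, Rational(1, 2))))) = Add(66298, Mul(I, Pow(122, Rational(1, 2))))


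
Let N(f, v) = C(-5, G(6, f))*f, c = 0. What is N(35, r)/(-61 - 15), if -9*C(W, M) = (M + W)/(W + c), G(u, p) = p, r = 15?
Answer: -35/114 ≈ -0.30702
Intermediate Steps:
C(W, M) = -(M + W)/(9*W) (C(W, M) = -(M + W)/(9*(W + 0)) = -(M + W)/(9*W))
N(f, v) = f*(-⅑ + f/45) (N(f, v) = ((⅑)*(-f - 1*(-5))/(-5))*f = ((⅑)*(-⅕)*(-f + 5))*f = ((⅑)*(-⅕)*(5 - f))*f = (-⅑ + f/45)*f = f*(-⅑ + f/45))
N(35, r)/(-61 - 15) = ((1/45)*35*(-5 + 35))/(-61 - 15) = ((1/45)*35*30)/(-76) = -1/76*70/3 = -35/114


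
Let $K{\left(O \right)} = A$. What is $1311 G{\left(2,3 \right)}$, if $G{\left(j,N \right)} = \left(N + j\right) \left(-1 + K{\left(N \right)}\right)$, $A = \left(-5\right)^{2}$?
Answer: $157320$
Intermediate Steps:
$A = 25$
$K{\left(O \right)} = 25$
$G{\left(j,N \right)} = 24 N + 24 j$ ($G{\left(j,N \right)} = \left(N + j\right) \left(-1 + 25\right) = \left(N + j\right) 24 = 24 N + 24 j$)
$1311 G{\left(2,3 \right)} = 1311 \left(24 \cdot 3 + 24 \cdot 2\right) = 1311 \left(72 + 48\right) = 1311 \cdot 120 = 157320$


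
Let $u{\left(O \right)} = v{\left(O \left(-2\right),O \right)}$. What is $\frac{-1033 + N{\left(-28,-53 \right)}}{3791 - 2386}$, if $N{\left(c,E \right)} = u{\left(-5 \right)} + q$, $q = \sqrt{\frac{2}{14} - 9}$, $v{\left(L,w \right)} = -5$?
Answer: $- \frac{1038}{1405} + \frac{i \sqrt{434}}{9835} \approx -0.73879 + 0.0021182 i$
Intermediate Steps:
$u{\left(O \right)} = -5$
$q = \frac{i \sqrt{434}}{7}$ ($q = \sqrt{2 \cdot \frac{1}{14} - 9} = \sqrt{\frac{1}{7} - 9} = \sqrt{- \frac{62}{7}} = \frac{i \sqrt{434}}{7} \approx 2.9761 i$)
$N{\left(c,E \right)} = -5 + \frac{i \sqrt{434}}{7}$
$\frac{-1033 + N{\left(-28,-53 \right)}}{3791 - 2386} = \frac{-1033 - \left(5 - \frac{i \sqrt{434}}{7}\right)}{3791 - 2386} = \frac{-1038 + \frac{i \sqrt{434}}{7}}{1405} = \left(-1038 + \frac{i \sqrt{434}}{7}\right) \frac{1}{1405} = - \frac{1038}{1405} + \frac{i \sqrt{434}}{9835}$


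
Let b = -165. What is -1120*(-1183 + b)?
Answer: 1509760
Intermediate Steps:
-1120*(-1183 + b) = -1120*(-1183 - 165) = -1120*(-1348) = 1509760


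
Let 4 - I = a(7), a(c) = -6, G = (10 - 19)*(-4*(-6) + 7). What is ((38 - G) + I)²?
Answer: 106929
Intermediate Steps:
G = -279 (G = -9*(24 + 7) = -9*31 = -279)
I = 10 (I = 4 - 1*(-6) = 4 + 6 = 10)
((38 - G) + I)² = ((38 - 1*(-279)) + 10)² = ((38 + 279) + 10)² = (317 + 10)² = 327² = 106929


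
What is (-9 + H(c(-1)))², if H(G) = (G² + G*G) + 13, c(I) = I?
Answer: 36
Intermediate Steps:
H(G) = 13 + 2*G² (H(G) = (G² + G²) + 13 = 2*G² + 13 = 13 + 2*G²)
(-9 + H(c(-1)))² = (-9 + (13 + 2*(-1)²))² = (-9 + (13 + 2*1))² = (-9 + (13 + 2))² = (-9 + 15)² = 6² = 36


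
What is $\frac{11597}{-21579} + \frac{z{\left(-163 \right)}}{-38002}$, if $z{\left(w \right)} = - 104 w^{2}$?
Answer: $\frac{29592932855}{410022579} \approx 72.174$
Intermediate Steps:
$\frac{11597}{-21579} + \frac{z{\left(-163 \right)}}{-38002} = \frac{11597}{-21579} + \frac{\left(-104\right) \left(-163\right)^{2}}{-38002} = 11597 \left(- \frac{1}{21579}\right) + \left(-104\right) 26569 \left(- \frac{1}{38002}\right) = - \frac{11597}{21579} - - \frac{1381588}{19001} = - \frac{11597}{21579} + \frac{1381588}{19001} = \frac{29592932855}{410022579}$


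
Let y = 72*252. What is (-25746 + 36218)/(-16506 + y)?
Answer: 748/117 ≈ 6.3932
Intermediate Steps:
y = 18144
(-25746 + 36218)/(-16506 + y) = (-25746 + 36218)/(-16506 + 18144) = 10472/1638 = 10472*(1/1638) = 748/117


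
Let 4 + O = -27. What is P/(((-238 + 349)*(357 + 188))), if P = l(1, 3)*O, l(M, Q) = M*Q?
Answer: -31/20165 ≈ -0.0015373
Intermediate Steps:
O = -31 (O = -4 - 27 = -31)
P = -93 (P = (1*3)*(-31) = 3*(-31) = -93)
P/(((-238 + 349)*(357 + 188))) = -93*1/((-238 + 349)*(357 + 188)) = -93/(111*545) = -93/60495 = -93*1/60495 = -31/20165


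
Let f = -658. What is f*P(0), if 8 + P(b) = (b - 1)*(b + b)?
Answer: 5264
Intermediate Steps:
P(b) = -8 + 2*b*(-1 + b) (P(b) = -8 + (b - 1)*(b + b) = -8 + (-1 + b)*(2*b) = -8 + 2*b*(-1 + b))
f*P(0) = -658*(-8 - 2*0 + 2*0²) = -658*(-8 + 0 + 2*0) = -658*(-8 + 0 + 0) = -658*(-8) = 5264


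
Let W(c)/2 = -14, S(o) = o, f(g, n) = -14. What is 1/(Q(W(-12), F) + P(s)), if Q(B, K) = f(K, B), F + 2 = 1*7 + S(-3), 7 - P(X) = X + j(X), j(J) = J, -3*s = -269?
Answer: -3/559 ≈ -0.0053667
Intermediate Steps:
s = 269/3 (s = -1/3*(-269) = 269/3 ≈ 89.667)
W(c) = -28 (W(c) = 2*(-14) = -28)
P(X) = 7 - 2*X (P(X) = 7 - (X + X) = 7 - 2*X)
F = 2 (F = -2 + (1*7 - 3) = -2 + (7 - 3) = -2 + 4 = 2)
Q(B, K) = -14
1/(Q(W(-12), F) + P(s)) = 1/(-14 + (7 - 2*269/3)) = 1/(-14 + (7 - 538/3)) = 1/(-14 - 517/3) = 1/(-559/3) = -3/559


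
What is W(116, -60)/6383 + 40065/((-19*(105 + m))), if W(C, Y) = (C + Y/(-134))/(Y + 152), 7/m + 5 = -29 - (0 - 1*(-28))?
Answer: -48866364680323/2430663468142 ≈ -20.104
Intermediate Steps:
m = -7/62 (m = 7/(-5 + (-29 - (0 - 1*(-28)))) = 7/(-5 + (-29 - (0 + 28))) = 7/(-5 + (-29 - 1*28)) = 7/(-5 + (-29 - 28)) = 7/(-5 - 57) = 7/(-62) = 7*(-1/62) = -7/62 ≈ -0.11290)
W(C, Y) = (C - Y/134)/(152 + Y) (W(C, Y) = (C + Y*(-1/134))/(152 + Y) = (C - Y/134)/(152 + Y))
W(116, -60)/6383 + 40065/((-19*(105 + m))) = ((116 - 1/134*(-60))/(152 - 60))/6383 + 40065/((-19*(105 - 7/62))) = ((116 + 30/67)/92)*(1/6383) + 40065/((-19*6503/62)) = ((1/92)*(7802/67))*(1/6383) + 40065/(-123557/62) = (3901/3082)*(1/6383) + 40065*(-62/123557) = 3901/19672406 - 2484030/123557 = -48866364680323/2430663468142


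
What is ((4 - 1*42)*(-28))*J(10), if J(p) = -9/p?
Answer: -4788/5 ≈ -957.60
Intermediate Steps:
((4 - 1*42)*(-28))*J(10) = ((4 - 1*42)*(-28))*(-9/10) = ((4 - 42)*(-28))*(-9*1/10) = -38*(-28)*(-9/10) = 1064*(-9/10) = -4788/5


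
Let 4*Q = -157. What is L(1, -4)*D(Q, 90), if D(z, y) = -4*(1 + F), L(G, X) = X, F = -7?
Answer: -96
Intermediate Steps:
Q = -157/4 (Q = (¼)*(-157) = -157/4 ≈ -39.250)
D(z, y) = 24 (D(z, y) = -4*(1 - 7) = -4*(-6) = 24)
L(1, -4)*D(Q, 90) = -4*24 = -96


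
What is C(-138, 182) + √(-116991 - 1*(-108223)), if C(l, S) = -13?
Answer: -13 + 8*I*√137 ≈ -13.0 + 93.638*I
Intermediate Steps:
C(-138, 182) + √(-116991 - 1*(-108223)) = -13 + √(-116991 - 1*(-108223)) = -13 + √(-116991 + 108223) = -13 + √(-8768) = -13 + 8*I*√137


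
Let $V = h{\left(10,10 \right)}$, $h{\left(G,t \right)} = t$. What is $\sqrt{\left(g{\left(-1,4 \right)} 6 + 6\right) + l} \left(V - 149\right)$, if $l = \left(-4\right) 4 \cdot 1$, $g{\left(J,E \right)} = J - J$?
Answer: $- 139 i \sqrt{10} \approx - 439.56 i$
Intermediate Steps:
$g{\left(J,E \right)} = 0$
$V = 10$
$l = -16$ ($l = \left(-16\right) 1 = -16$)
$\sqrt{\left(g{\left(-1,4 \right)} 6 + 6\right) + l} \left(V - 149\right) = \sqrt{\left(0 \cdot 6 + 6\right) - 16} \left(10 - 149\right) = \sqrt{\left(0 + 6\right) - 16} \left(-139\right) = \sqrt{6 - 16} \left(-139\right) = \sqrt{-10} \left(-139\right) = i \sqrt{10} \left(-139\right) = - 139 i \sqrt{10}$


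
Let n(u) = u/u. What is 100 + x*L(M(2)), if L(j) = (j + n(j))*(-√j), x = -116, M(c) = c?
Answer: 100 + 348*√2 ≈ 592.15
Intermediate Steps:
n(u) = 1
L(j) = -√j*(1 + j) (L(j) = (j + 1)*(-√j) = (1 + j)*(-√j) = -√j*(1 + j))
100 + x*L(M(2)) = 100 - 116*√2*(-1 - 1*2) = 100 - 116*√2*(-1 - 2) = 100 - 116*√2*(-3) = 100 - (-348)*√2 = 100 + 348*√2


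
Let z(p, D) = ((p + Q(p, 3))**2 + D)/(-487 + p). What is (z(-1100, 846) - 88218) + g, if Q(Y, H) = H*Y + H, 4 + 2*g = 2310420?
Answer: 1673978675/1587 ≈ 1.0548e+6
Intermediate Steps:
g = 1155208 (g = -2 + (1/2)*2310420 = -2 + 1155210 = 1155208)
Q(Y, H) = H + H*Y
z(p, D) = (D + (3 + 4*p)**2)/(-487 + p) (z(p, D) = ((p + 3*(1 + p))**2 + D)/(-487 + p) = ((p + (3 + 3*p))**2 + D)/(-487 + p) = ((3 + 4*p)**2 + D)/(-487 + p) = (D + (3 + 4*p)**2)/(-487 + p))
(z(-1100, 846) - 88218) + g = ((846 + (3 + 4*(-1100))**2)/(-487 - 1100) - 88218) + 1155208 = ((846 + (3 - 4400)**2)/(-1587) - 88218) + 1155208 = (-(846 + (-4397)**2)/1587 - 88218) + 1155208 = (-(846 + 19333609)/1587 - 88218) + 1155208 = (-1/1587*19334455 - 88218) + 1155208 = (-19334455/1587 - 88218) + 1155208 = -159336421/1587 + 1155208 = 1673978675/1587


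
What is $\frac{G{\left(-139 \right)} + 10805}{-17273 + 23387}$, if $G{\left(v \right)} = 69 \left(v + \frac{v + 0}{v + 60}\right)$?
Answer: $\frac{105497}{483006} \approx 0.21842$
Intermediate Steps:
$G{\left(v \right)} = 69 v + \frac{69 v}{60 + v}$ ($G{\left(v \right)} = 69 \left(v + \frac{v}{60 + v}\right) = 69 v + \frac{69 v}{60 + v}$)
$\frac{G{\left(-139 \right)} + 10805}{-17273 + 23387} = \frac{69 \left(-139\right) \frac{1}{60 - 139} \left(61 - 139\right) + 10805}{-17273 + 23387} = \frac{69 \left(-139\right) \frac{1}{-79} \left(-78\right) + 10805}{6114} = \left(69 \left(-139\right) \left(- \frac{1}{79}\right) \left(-78\right) + 10805\right) \frac{1}{6114} = \left(- \frac{748098}{79} + 10805\right) \frac{1}{6114} = \frac{105497}{79} \cdot \frac{1}{6114} = \frac{105497}{483006}$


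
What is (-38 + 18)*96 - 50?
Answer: -1970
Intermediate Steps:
(-38 + 18)*96 - 50 = -20*96 - 50 = -1920 - 50 = -1970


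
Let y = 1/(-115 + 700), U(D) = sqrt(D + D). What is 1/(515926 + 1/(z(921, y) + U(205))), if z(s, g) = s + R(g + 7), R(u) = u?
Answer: 151981206879035971/78411056304124070057881 + 342225*sqrt(410)/78411056304124070057881 ≈ 1.9383e-6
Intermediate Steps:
U(D) = sqrt(2)*sqrt(D) (U(D) = sqrt(2*D) = sqrt(2)*sqrt(D))
y = 1/585 ≈ 0.0017094
z(s, g) = 7 + g + s (z(s, g) = s + (g + 7) = s + (7 + g) = 7 + g + s)
1/(515926 + 1/(z(921, y) + U(205))) = 1/(515926 + 1/((7 + 1/585 + 921) + sqrt(2)*sqrt(205))) = 1/(515926 + 1/(542881/585 + sqrt(410)))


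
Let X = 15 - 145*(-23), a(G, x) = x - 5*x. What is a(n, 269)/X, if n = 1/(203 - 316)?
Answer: -538/1675 ≈ -0.32119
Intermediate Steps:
n = -1/113 (n = 1/(-113) = -1/113 ≈ -0.0088496)
a(G, x) = -4*x
X = 3350 (X = 15 + 3335 = 3350)
a(n, 269)/X = -4*269/3350 = -1076*1/3350 = -538/1675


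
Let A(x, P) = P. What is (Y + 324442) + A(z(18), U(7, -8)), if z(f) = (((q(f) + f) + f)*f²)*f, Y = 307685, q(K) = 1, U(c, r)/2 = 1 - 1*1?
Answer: 632127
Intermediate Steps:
U(c, r) = 0 (U(c, r) = 2*(1 - 1*1) = 2*(1 - 1) = 2*0 = 0)
z(f) = f³*(1 + 2*f) (z(f) = (((1 + f) + f)*f²)*f = ((1 + 2*f)*f²)*f = (f²*(1 + 2*f))*f = f³*(1 + 2*f))
(Y + 324442) + A(z(18), U(7, -8)) = (307685 + 324442) + 0 = 632127 + 0 = 632127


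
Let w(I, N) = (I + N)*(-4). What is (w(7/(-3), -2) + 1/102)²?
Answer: 3129361/10404 ≈ 300.78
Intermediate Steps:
w(I, N) = -4*I - 4*N
(w(7/(-3), -2) + 1/102)² = ((-28/(-3) - 4*(-2)) + 1/102)² = ((-28*(-1)/3 + 8) + 1/102)² = ((-4*(-7/3) + 8) + 1/102)² = ((28/3 + 8) + 1/102)² = (52/3 + 1/102)² = (1769/102)² = 3129361/10404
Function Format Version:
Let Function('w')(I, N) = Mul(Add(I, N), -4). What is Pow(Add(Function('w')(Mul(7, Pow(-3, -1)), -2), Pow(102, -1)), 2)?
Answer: Rational(3129361, 10404) ≈ 300.78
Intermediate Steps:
Function('w')(I, N) = Add(Mul(-4, I), Mul(-4, N))
Pow(Add(Function('w')(Mul(7, Pow(-3, -1)), -2), Pow(102, -1)), 2) = Pow(Add(Add(Mul(-4, Mul(7, Pow(-3, -1))), Mul(-4, -2)), Pow(102, -1)), 2) = Pow(Add(Add(Mul(-4, Mul(7, Rational(-1, 3))), 8), Rational(1, 102)), 2) = Pow(Add(Add(Mul(-4, Rational(-7, 3)), 8), Rational(1, 102)), 2) = Pow(Add(Add(Rational(28, 3), 8), Rational(1, 102)), 2) = Pow(Add(Rational(52, 3), Rational(1, 102)), 2) = Pow(Rational(1769, 102), 2) = Rational(3129361, 10404)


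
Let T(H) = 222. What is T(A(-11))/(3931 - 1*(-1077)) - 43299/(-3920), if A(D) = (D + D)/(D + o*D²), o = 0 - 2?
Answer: 13606977/1226960 ≈ 11.090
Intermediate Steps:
o = -2
A(D) = 2*D/(D - 2*D²) (A(D) = (D + D)/(D - 2*D²) = (2*D)/(D - 2*D²) = 2*D/(D - 2*D²))
T(A(-11))/(3931 - 1*(-1077)) - 43299/(-3920) = 222/(3931 - 1*(-1077)) - 43299/(-3920) = 222/(3931 + 1077) - 43299*(-1/3920) = 222/5008 + 43299/3920 = 222*(1/5008) + 43299/3920 = 111/2504 + 43299/3920 = 13606977/1226960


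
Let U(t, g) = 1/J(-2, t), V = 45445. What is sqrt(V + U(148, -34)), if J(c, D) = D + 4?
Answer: sqrt(262490358)/76 ≈ 213.18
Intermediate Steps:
J(c, D) = 4 + D
U(t, g) = 1/(4 + t)
sqrt(V + U(148, -34)) = sqrt(45445 + 1/(4 + 148)) = sqrt(45445 + 1/152) = sqrt(6907641/152) = sqrt(262490358)/76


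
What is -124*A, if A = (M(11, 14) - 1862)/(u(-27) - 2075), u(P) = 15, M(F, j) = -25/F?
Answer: -635717/5665 ≈ -112.22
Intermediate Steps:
A = 20507/22660 (A = (-25/11 - 1862)/(15 - 2075) = (-25*1/11 - 1862)/(-2060) = (-25/11 - 1862)*(-1/2060) = -20507/11*(-1/2060) = 20507/22660 ≈ 0.90499)
-124*A = -124*20507/22660 = -635717/5665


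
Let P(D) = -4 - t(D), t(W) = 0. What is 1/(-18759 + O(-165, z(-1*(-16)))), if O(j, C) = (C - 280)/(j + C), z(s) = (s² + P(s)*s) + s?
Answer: -43/806709 ≈ -5.3303e-5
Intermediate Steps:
P(D) = -4 (P(D) = -4 - 1*0 = -4 + 0 = -4)
z(s) = s² - 3*s (z(s) = (s² - 4*s) + s = s² - 3*s)
O(j, C) = (-280 + C)/(C + j)
1/(-18759 + O(-165, z(-1*(-16)))) = 1/(-18759 + (-280 + (-1*(-16))*(-3 - 1*(-16)))/((-1*(-16))*(-3 - 1*(-16)) - 165)) = 1/(-18759 + (-280 + 16*(-3 + 16))/(16*(-3 + 16) - 165)) = 1/(-18759 + (-280 + 16*13)/(16*13 - 165)) = 1/(-18759 + (-280 + 208)/(208 - 165)) = 1/(-18759 - 72/43) = 1/(-806709/43) = -43/806709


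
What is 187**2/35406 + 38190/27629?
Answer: 331187663/139747482 ≈ 2.3699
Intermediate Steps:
187**2/35406 + 38190/27629 = 34969*(1/35406) + 38190*(1/27629) = 34969/35406 + 38190/27629 = 331187663/139747482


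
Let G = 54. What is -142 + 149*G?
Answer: 7904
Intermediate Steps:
-142 + 149*G = -142 + 149*54 = -142 + 8046 = 7904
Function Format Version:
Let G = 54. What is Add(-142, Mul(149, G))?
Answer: 7904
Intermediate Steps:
Add(-142, Mul(149, G)) = Add(-142, Mul(149, 54)) = Add(-142, 8046) = 7904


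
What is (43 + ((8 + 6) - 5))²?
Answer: 2704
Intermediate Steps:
(43 + ((8 + 6) - 5))² = (43 + (14 - 5))² = (43 + 9)² = 52² = 2704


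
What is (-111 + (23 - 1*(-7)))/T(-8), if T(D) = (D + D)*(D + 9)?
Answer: 81/16 ≈ 5.0625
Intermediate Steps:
T(D) = 2*D*(9 + D) (T(D) = (2*D)*(9 + D) = 2*D*(9 + D))
(-111 + (23 - 1*(-7)))/T(-8) = (-111 + (23 - 1*(-7)))/((2*(-8)*(9 - 8))) = (-111 + (23 + 7))/((2*(-8)*1)) = (-111 + 30)/(-16) = -81*(-1/16) = 81/16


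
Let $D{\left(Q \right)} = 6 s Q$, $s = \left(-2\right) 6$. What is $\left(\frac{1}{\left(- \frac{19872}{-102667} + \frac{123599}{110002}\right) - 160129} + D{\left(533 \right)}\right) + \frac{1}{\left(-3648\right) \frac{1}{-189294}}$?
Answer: $- \frac{42137962462768103740803}{1099515741889163872} \approx -38324.0$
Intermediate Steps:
$s = -12$
$D{\left(Q \right)} = - 72 Q$ ($D{\left(Q \right)} = 6 \left(-12\right) Q = - 72 Q$)
$\left(\frac{1}{\left(- \frac{19872}{-102667} + \frac{123599}{110002}\right) - 160129} + D{\left(533 \right)}\right) + \frac{1}{\left(-3648\right) \frac{1}{-189294}} = \left(\frac{1}{\left(- \frac{19872}{-102667} + \frac{123599}{110002}\right) - 160129} - 38376\right) + \frac{1}{\left(-3648\right) \frac{1}{-189294}} = \left(\frac{1}{\left(\left(-19872\right) \left(- \frac{1}{102667}\right) + 123599 \cdot \frac{1}{110002}\right) - 160129} - 38376\right) + \frac{1}{\left(-3648\right) \left(- \frac{1}{189294}\right)} = \left(\frac{1}{\left(\frac{19872}{102667} + \frac{123599}{110002}\right) - 160129} - 38376\right) + \frac{1}{\frac{608}{31549}} = \left(\frac{1}{\frac{14875498277}{11293575334} - 160129} - 38376\right) + \frac{31549}{608} = \left(\frac{1}{- \frac{1808414049159809}{11293575334}} - 38376\right) + \frac{31549}{608} = \left(- \frac{11293575334}{1808414049159809} - 38376\right) + \frac{31549}{608} = - \frac{69399697561850405518}{1808414049159809} + \frac{31549}{608} = - \frac{42137962462768103740803}{1099515741889163872}$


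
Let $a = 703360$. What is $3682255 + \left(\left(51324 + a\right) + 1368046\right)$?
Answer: $5804985$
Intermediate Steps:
$3682255 + \left(\left(51324 + a\right) + 1368046\right) = 3682255 + \left(\left(51324 + 703360\right) + 1368046\right) = 3682255 + \left(754684 + 1368046\right) = 3682255 + 2122730 = 5804985$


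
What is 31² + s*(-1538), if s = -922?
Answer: 1418997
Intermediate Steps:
31² + s*(-1538) = 31² - 922*(-1538) = 961 + 1418036 = 1418997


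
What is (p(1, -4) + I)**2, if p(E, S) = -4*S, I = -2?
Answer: 196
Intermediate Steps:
(p(1, -4) + I)**2 = (-4*(-4) - 2)**2 = (16 - 2)**2 = 14**2 = 196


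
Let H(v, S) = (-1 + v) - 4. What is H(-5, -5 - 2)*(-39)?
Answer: 390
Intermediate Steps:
H(v, S) = -5 + v
H(-5, -5 - 2)*(-39) = (-5 - 5)*(-39) = -10*(-39) = 390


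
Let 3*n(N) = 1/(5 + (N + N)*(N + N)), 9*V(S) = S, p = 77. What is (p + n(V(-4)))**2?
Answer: 1306099600/219961 ≈ 5937.9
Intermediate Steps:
V(S) = S/9
n(N) = 1/(3*(5 + 4*N**2)) (n(N) = 1/(3*(5 + (N + N)*(N + N))) = 1/(3*(5 + (2*N)*(2*N))) = 1/(3*(5 + 4*N**2)))
(p + n(V(-4)))**2 = (77 + 1/(3*(5 + 4*((1/9)*(-4))**2)))**2 = (77 + 1/(3*(5 + 4*(-4/9)**2)))**2 = (77 + 1/(3*(5 + 4*(16/81))))**2 = (77 + 1/(3*(5 + 64/81)))**2 = (77 + 1/(3*(469/81)))**2 = (77 + (1/3)*(81/469))**2 = (77 + 27/469)**2 = (36140/469)**2 = 1306099600/219961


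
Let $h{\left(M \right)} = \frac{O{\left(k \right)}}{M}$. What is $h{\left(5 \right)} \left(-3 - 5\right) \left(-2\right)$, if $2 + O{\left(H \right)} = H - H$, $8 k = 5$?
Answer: $- \frac{32}{5} \approx -6.4$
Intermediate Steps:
$k = \frac{5}{8}$ ($k = \frac{1}{8} \cdot 5 = \frac{5}{8} \approx 0.625$)
$O{\left(H \right)} = -2$ ($O{\left(H \right)} = -2 + \left(H - H\right) = -2 + 0 = -2$)
$h{\left(M \right)} = - \frac{2}{M}$
$h{\left(5 \right)} \left(-3 - 5\right) \left(-2\right) = - \frac{2}{5} \left(-3 - 5\right) \left(-2\right) = \left(-2\right) \frac{1}{5} \left(\left(-8\right) \left(-2\right)\right) = \left(- \frac{2}{5}\right) 16 = - \frac{32}{5}$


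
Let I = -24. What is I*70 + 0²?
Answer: -1680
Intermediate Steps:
I*70 + 0² = -24*70 + 0² = -1680 + 0 = -1680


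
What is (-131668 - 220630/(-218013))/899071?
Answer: -28705115054/196009165923 ≈ -0.14645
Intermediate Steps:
(-131668 - 220630/(-218013))/899071 = (-131668 - 220630*(-1/218013))*(1/899071) = (-131668 + 220630/218013)*(1/899071) = -28705115054/218013*1/899071 = -28705115054/196009165923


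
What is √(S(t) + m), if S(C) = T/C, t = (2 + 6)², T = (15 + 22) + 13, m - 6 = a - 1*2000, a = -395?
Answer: I*√152846/8 ≈ 48.869*I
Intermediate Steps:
m = -2389 (m = 6 + (-395 - 1*2000) = 6 + (-395 - 2000) = 6 - 2395 = -2389)
T = 50 (T = 37 + 13 = 50)
t = 64 (t = 8² = 64)
S(C) = 50/C
√(S(t) + m) = √(50/64 - 2389) = √(50*(1/64) - 2389) = √(25/32 - 2389) = √(-76423/32) = I*√152846/8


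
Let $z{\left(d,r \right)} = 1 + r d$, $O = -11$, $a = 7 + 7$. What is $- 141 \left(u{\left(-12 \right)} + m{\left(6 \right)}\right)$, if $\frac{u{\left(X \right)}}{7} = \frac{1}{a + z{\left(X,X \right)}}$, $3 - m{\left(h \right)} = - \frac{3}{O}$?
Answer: $- \frac{227809}{583} \approx -390.75$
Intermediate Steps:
$a = 14$
$m{\left(h \right)} = \frac{30}{11}$ ($m{\left(h \right)} = 3 - - \frac{3}{-11} = 3 - \left(-3\right) \left(- \frac{1}{11}\right) = 3 - \frac{3}{11} = \frac{30}{11}$)
$z{\left(d,r \right)} = 1 + d r$
$u{\left(X \right)} = \frac{7}{15 + X^{2}}$ ($u{\left(X \right)} = \frac{7}{14 + \left(1 + X X\right)} = \frac{7}{14 + \left(1 + X^{2}\right)} = \frac{7}{15 + X^{2}}$)
$- 141 \left(u{\left(-12 \right)} + m{\left(6 \right)}\right) = - 141 \left(\frac{7}{15 + \left(-12\right)^{2}} + \frac{30}{11}\right) = - 141 \left(\frac{7}{15 + 144} + \frac{30}{11}\right) = - 141 \left(\frac{7}{159} + \frac{30}{11}\right) = \left(-141\right) \frac{4847}{1749} = - \frac{227809}{583}$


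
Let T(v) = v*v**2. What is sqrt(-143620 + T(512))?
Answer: 2*sqrt(33518527) ≈ 11579.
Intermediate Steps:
T(v) = v**3
sqrt(-143620 + T(512)) = sqrt(-143620 + 512**3) = sqrt(-143620 + 134217728) = sqrt(134074108) = 2*sqrt(33518527)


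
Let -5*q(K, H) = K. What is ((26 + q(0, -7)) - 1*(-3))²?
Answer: 841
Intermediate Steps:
q(K, H) = -K/5
((26 + q(0, -7)) - 1*(-3))² = ((26 - ⅕*0) - 1*(-3))² = ((26 + 0) + 3)² = (26 + 3)² = 29² = 841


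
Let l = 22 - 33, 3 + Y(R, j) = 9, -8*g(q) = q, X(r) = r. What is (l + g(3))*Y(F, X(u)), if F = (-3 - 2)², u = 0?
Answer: -273/4 ≈ -68.250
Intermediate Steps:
F = 25 (F = (-5)² = 25)
g(q) = -q/8
Y(R, j) = 6 (Y(R, j) = -3 + 9 = 6)
l = -11
(l + g(3))*Y(F, X(u)) = (-11 - ⅛*3)*6 = (-11 - 3/8)*6 = -91/8*6 = -273/4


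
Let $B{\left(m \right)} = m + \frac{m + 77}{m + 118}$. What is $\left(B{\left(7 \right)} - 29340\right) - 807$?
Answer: $- \frac{3767416}{125} \approx -30139.0$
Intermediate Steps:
$B{\left(m \right)} = m + \frac{77 + m}{118 + m}$
$\left(B{\left(7 \right)} - 29340\right) - 807 = \left(\frac{77 + 7^{2} + 119 \cdot 7}{118 + 7} - 29340\right) - 807 = \left(\frac{77 + 49 + 833}{125} - 29340\right) - 807 = \left(\frac{1}{125} \cdot 959 - 29340\right) - 807 = \left(\frac{959}{125} - 29340\right) - 807 = - \frac{3666541}{125} - 807 = - \frac{3767416}{125}$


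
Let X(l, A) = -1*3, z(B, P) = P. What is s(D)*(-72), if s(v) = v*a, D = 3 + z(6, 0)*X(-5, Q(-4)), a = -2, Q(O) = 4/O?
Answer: 432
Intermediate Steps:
X(l, A) = -3
D = 3 (D = 3 + 0*(-3) = 3 + 0 = 3)
s(v) = -2*v (s(v) = v*(-2) = -2*v)
s(D)*(-72) = -2*3*(-72) = -6*(-72) = 432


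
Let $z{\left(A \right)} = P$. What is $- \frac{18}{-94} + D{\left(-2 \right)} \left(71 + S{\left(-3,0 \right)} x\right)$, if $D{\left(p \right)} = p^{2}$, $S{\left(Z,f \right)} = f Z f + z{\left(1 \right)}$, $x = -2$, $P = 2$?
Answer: $\frac{12605}{47} \approx 268.19$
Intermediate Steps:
$z{\left(A \right)} = 2$
$S{\left(Z,f \right)} = 2 + Z f^{2}$ ($S{\left(Z,f \right)} = f Z f + 2 = Z f f + 2 = Z f^{2} + 2 = 2 + Z f^{2}$)
$- \frac{18}{-94} + D{\left(-2 \right)} \left(71 + S{\left(-3,0 \right)} x\right) = - \frac{18}{-94} + \left(-2\right)^{2} \left(71 + \left(2 - 3 \cdot 0^{2}\right) \left(-2\right)\right) = \left(-18\right) \left(- \frac{1}{94}\right) + 4 \left(71 + \left(2 - 0\right) \left(-2\right)\right) = \frac{9}{47} + 4 \left(71 + \left(2 + 0\right) \left(-2\right)\right) = \frac{9}{47} + 4 \left(71 + 2 \left(-2\right)\right) = \frac{9}{47} + 4 \left(71 - 4\right) = \frac{9}{47} + 4 \cdot 67 = \frac{9}{47} + 268 = \frac{12605}{47}$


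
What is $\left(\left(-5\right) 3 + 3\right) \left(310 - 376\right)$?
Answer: $792$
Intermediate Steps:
$\left(\left(-5\right) 3 + 3\right) \left(310 - 376\right) = \left(-15 + 3\right) \left(310 - 376\right) = \left(-12\right) \left(-66\right) = 792$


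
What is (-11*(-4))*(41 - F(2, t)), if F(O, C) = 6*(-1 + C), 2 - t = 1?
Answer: 1804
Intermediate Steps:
t = 1 (t = 2 - 1*1 = 2 - 1 = 1)
F(O, C) = -6 + 6*C
(-11*(-4))*(41 - F(2, t)) = (-11*(-4))*(41 - (-6 + 6*1)) = 44*(41 - (-6 + 6)) = 44*(41 - 1*0) = 44*(41 + 0) = 44*41 = 1804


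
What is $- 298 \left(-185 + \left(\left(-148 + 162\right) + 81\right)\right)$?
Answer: $26820$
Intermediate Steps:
$- 298 \left(-185 + \left(\left(-148 + 162\right) + 81\right)\right) = - 298 \left(-185 + \left(14 + 81\right)\right) = - 298 \left(-185 + 95\right) = \left(-298\right) \left(-90\right) = 26820$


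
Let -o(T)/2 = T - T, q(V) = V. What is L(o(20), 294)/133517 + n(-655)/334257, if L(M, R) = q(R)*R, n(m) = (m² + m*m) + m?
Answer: 1861930471/579597297 ≈ 3.2125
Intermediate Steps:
n(m) = m + 2*m² (n(m) = (m² + m²) + m = 2*m² + m = m + 2*m²)
o(T) = 0 (o(T) = -2*(T - T) = -2*0 = 0)
L(M, R) = R² (L(M, R) = R*R = R²)
L(o(20), 294)/133517 + n(-655)/334257 = 294²/133517 - 655*(1 + 2*(-655))/334257 = 86436*(1/133517) - 655*(1 - 1310)*(1/334257) = 86436/133517 - 655*(-1309)*(1/334257) = 86436/133517 + 857395*(1/334257) = 86436/133517 + 11135/4341 = 1861930471/579597297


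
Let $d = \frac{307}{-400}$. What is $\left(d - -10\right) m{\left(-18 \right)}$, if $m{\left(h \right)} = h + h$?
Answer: $- \frac{33237}{100} \approx -332.37$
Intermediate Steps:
$m{\left(h \right)} = 2 h$
$d = - \frac{307}{400}$ ($d = 307 \left(- \frac{1}{400}\right) = - \frac{307}{400} \approx -0.7675$)
$\left(d - -10\right) m{\left(-18 \right)} = \left(- \frac{307}{400} - -10\right) 2 \left(-18\right) = \left(- \frac{307}{400} + 10\right) \left(-36\right) = \frac{3693}{400} \left(-36\right) = - \frac{33237}{100}$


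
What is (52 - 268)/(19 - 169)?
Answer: 36/25 ≈ 1.4400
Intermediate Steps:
(52 - 268)/(19 - 169) = -216/(-150) = -216*(-1/150) = 36/25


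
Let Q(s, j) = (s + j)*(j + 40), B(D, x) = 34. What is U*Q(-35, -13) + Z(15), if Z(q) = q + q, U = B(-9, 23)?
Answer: -44034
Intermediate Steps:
U = 34
Z(q) = 2*q
Q(s, j) = (40 + j)*(j + s) (Q(s, j) = (j + s)*(40 + j) = (40 + j)*(j + s))
U*Q(-35, -13) + Z(15) = 34*((-13)² + 40*(-13) + 40*(-35) - 13*(-35)) + 2*15 = 34*(169 - 520 - 1400 + 455) + 30 = 34*(-1296) + 30 = -44064 + 30 = -44034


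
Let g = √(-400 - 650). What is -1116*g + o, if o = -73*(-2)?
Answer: 146 - 5580*I*√42 ≈ 146.0 - 36163.0*I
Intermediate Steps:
g = 5*I*√42 (g = √(-1050) = 5*I*√42 ≈ 32.404*I)
o = 146
-1116*g + o = -5580*I*√42 + 146 = 146 - 5580*I*√42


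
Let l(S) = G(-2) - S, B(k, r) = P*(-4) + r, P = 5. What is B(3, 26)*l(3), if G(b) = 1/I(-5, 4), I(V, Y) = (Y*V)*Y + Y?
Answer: -687/38 ≈ -18.079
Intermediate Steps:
I(V, Y) = Y + V*Y² (I(V, Y) = (V*Y)*Y + Y = V*Y² + Y = Y + V*Y²)
G(b) = -1/76 (G(b) = 1/(4*(1 - 5*4)) = 1/(4*(1 - 20)) = 1/(4*(-19)) = 1/(-76) = -1/76)
B(k, r) = -20 + r (B(k, r) = 5*(-4) + r = -20 + r)
l(S) = -1/76 - S
B(3, 26)*l(3) = (-20 + 26)*(-1/76 - 1*3) = 6*(-1/76 - 3) = 6*(-229/76) = -687/38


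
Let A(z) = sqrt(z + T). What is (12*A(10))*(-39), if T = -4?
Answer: -468*sqrt(6) ≈ -1146.4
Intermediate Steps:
A(z) = sqrt(-4 + z) (A(z) = sqrt(z - 4) = sqrt(-4 + z))
(12*A(10))*(-39) = (12*sqrt(-4 + 10))*(-39) = (12*sqrt(6))*(-39) = -468*sqrt(6)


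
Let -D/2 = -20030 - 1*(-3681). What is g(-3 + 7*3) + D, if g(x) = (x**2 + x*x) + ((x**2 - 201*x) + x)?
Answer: 30070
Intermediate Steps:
D = 32698 (D = -2*(-20030 - 1*(-3681)) = -2*(-20030 + 3681) = -2*(-16349) = 32698)
g(x) = -200*x + 3*x**2 (g(x) = (x**2 + x**2) + (x**2 - 200*x) = 2*x**2 + (x**2 - 200*x) = -200*x + 3*x**2)
g(-3 + 7*3) + D = (-3 + 7*3)*(-200 + 3*(-3 + 7*3)) + 32698 = (-3 + 21)*(-200 + 3*(-3 + 21)) + 32698 = 18*(-200 + 3*18) + 32698 = 18*(-200 + 54) + 32698 = 18*(-146) + 32698 = -2628 + 32698 = 30070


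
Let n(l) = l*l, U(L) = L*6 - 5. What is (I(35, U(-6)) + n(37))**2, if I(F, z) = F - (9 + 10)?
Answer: 1918225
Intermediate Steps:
U(L) = -5 + 6*L (U(L) = 6*L - 5 = -5 + 6*L)
I(F, z) = -19 + F (I(F, z) = F - 1*19 = F - 19 = -19 + F)
n(l) = l**2
(I(35, U(-6)) + n(37))**2 = ((-19 + 35) + 37**2)**2 = (16 + 1369)**2 = 1385**2 = 1918225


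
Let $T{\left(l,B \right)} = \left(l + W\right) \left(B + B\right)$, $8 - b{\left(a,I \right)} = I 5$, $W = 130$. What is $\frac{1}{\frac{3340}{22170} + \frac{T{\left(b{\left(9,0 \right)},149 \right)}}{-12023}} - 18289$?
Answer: $- \frac{1594026872305}{87156226} \approx -18289.0$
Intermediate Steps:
$b{\left(a,I \right)} = 8 - 5 I$ ($b{\left(a,I \right)} = 8 - I 5 = 8 - 5 I$)
$T{\left(l,B \right)} = 2 B \left(130 + l\right)$ ($T{\left(l,B \right)} = \left(l + 130\right) \left(B + B\right) = \left(130 + l\right) 2 B = 2 B \left(130 + l\right)$)
$\frac{1}{\frac{3340}{22170} + \frac{T{\left(b{\left(9,0 \right)},149 \right)}}{-12023}} - 18289 = \frac{1}{\frac{3340}{22170} + \frac{2 \cdot 149 \left(130 + \left(8 - 0\right)\right)}{-12023}} - 18289 = \frac{1}{3340 \cdot \frac{1}{22170} + 2 \cdot 149 \left(130 + \left(8 + 0\right)\right) \left(- \frac{1}{12023}\right)} - 18289 = \frac{1}{\frac{334}{2217} + 2 \cdot 149 \left(130 + 8\right) \left(- \frac{1}{12023}\right)} - 18289 = \frac{1}{\frac{334}{2217} + 2 \cdot 149 \cdot 138 \left(- \frac{1}{12023}\right)} - 18289 = \frac{1}{\frac{334}{2217} + 41124 \left(- \frac{1}{12023}\right)} - 18289 = \frac{1}{\frac{334}{2217} - \frac{41124}{12023}} - 18289 = \frac{1}{- \frac{87156226}{26654991}} - 18289 = - \frac{26654991}{87156226} - 18289 = - \frac{1594026872305}{87156226}$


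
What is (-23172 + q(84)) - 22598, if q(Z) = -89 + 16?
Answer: -45843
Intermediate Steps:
q(Z) = -73
(-23172 + q(84)) - 22598 = (-23172 - 73) - 22598 = -23245 - 22598 = -45843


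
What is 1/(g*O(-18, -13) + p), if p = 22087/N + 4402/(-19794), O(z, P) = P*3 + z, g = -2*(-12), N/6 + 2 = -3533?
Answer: -23323930/31936611601 ≈ -0.00073032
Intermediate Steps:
N = -21210 (N = -12 + 6*(-3533) = -12 - 21198 = -21210)
g = 24
O(z, P) = z + 3*P (O(z, P) = 3*P + z = z + 3*P)
p = -29475361/23323930 (p = 22087/(-21210) + 4402/(-19794) = 22087*(-1/21210) + 4402*(-1/19794) = -22087/21210 - 2201/9897 = -29475361/23323930 ≈ -1.2637)
1/(g*O(-18, -13) + p) = 1/(24*(-18 + 3*(-13)) - 29475361/23323930) = 1/(24*(-18 - 39) - 29475361/23323930) = 1/(24*(-57) - 29475361/23323930) = 1/(-1368 - 29475361/23323930) = 1/(-31936611601/23323930) = -23323930/31936611601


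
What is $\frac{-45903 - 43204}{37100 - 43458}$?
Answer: $\frac{89107}{6358} \approx 14.015$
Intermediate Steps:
$\frac{-45903 - 43204}{37100 - 43458} = - \frac{89107}{-6358} = \left(-89107\right) \left(- \frac{1}{6358}\right) = \frac{89107}{6358}$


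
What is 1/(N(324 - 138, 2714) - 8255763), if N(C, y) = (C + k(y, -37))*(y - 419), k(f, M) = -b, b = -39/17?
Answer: -1/7823628 ≈ -1.2782e-7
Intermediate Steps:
b = -39/17 (b = -39*1/17 = -39/17 ≈ -2.2941)
k(f, M) = 39/17 (k(f, M) = -1*(-39/17) = 39/17)
N(C, y) = (-419 + y)*(39/17 + C) (N(C, y) = (C + 39/17)*(y - 419) = (39/17 + C)*(-419 + y) = (-419 + y)*(39/17 + C))
1/(N(324 - 138, 2714) - 8255763) = 1/((-16341/17 - 419*(324 - 138) + (39/17)*2714 + (324 - 138)*2714) - 8255763) = 1/((-16341/17 - 419*186 + 105846/17 + 186*2714) - 8255763) = 1/((-16341/17 - 77934 + 105846/17 + 504804) - 8255763) = 1/(432135 - 8255763) = 1/(-7823628) = -1/7823628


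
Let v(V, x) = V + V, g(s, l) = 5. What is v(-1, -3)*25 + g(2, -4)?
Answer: -45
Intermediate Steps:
v(V, x) = 2*V
v(-1, -3)*25 + g(2, -4) = (2*(-1))*25 + 5 = -2*25 + 5 = -50 + 5 = -45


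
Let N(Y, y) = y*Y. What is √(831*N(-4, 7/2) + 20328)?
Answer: 3*√966 ≈ 93.242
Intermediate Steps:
N(Y, y) = Y*y
√(831*N(-4, 7/2) + 20328) = √(831*(-28/2) + 20328) = √(831*(-4*7/2) + 20328) = √(831*(-14) + 20328) = √(-11634 + 20328) = √8694 = 3*√966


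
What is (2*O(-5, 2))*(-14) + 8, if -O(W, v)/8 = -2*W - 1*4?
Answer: 1352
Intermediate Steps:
O(W, v) = 32 + 16*W (O(W, v) = -8*(-2*W - 1*4) = -8*(-2*W - 4) = -8*(-4 - 2*W) = 32 + 16*W)
(2*O(-5, 2))*(-14) + 8 = (2*(32 + 16*(-5)))*(-14) + 8 = (2*(32 - 80))*(-14) + 8 = (2*(-48))*(-14) + 8 = -96*(-14) + 8 = 1344 + 8 = 1352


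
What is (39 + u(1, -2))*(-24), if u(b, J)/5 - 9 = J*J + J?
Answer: -2256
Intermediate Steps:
u(b, J) = 45 + 5*J + 5*J**2 (u(b, J) = 45 + 5*(J*J + J) = 45 + 5*(J**2 + J) = 45 + 5*(J + J**2) = 45 + (5*J + 5*J**2) = 45 + 5*J + 5*J**2)
(39 + u(1, -2))*(-24) = (39 + (45 + 5*(-2) + 5*(-2)**2))*(-24) = (39 + (45 - 10 + 5*4))*(-24) = (39 + (45 - 10 + 20))*(-24) = (39 + 55)*(-24) = 94*(-24) = -2256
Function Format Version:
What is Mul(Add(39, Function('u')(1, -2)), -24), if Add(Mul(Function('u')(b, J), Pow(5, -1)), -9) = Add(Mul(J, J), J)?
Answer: -2256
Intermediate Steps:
Function('u')(b, J) = Add(45, Mul(5, J), Mul(5, Pow(J, 2))) (Function('u')(b, J) = Add(45, Mul(5, Add(Mul(J, J), J))) = Add(45, Mul(5, Add(Pow(J, 2), J))) = Add(45, Mul(5, Add(J, Pow(J, 2)))) = Add(45, Add(Mul(5, J), Mul(5, Pow(J, 2)))) = Add(45, Mul(5, J), Mul(5, Pow(J, 2))))
Mul(Add(39, Function('u')(1, -2)), -24) = Mul(Add(39, Add(45, Mul(5, -2), Mul(5, Pow(-2, 2)))), -24) = Mul(Add(39, Add(45, -10, Mul(5, 4))), -24) = Mul(Add(39, Add(45, -10, 20)), -24) = Mul(Add(39, 55), -24) = Mul(94, -24) = -2256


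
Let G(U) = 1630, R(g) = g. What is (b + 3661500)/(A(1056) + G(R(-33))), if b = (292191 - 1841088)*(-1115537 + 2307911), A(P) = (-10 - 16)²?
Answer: -923430424989/1153 ≈ -8.0089e+8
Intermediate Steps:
A(P) = 676 (A(P) = (-26)² = 676)
b = -1846864511478 (b = -1548897*1192374 = -1846864511478)
(b + 3661500)/(A(1056) + G(R(-33))) = (-1846864511478 + 3661500)/(676 + 1630) = -1846860849978/2306 = -1846860849978*1/2306 = -923430424989/1153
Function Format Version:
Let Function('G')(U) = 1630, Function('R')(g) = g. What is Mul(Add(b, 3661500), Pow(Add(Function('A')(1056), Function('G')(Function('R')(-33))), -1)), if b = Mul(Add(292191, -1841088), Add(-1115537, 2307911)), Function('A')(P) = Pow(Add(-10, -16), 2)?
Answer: Rational(-923430424989, 1153) ≈ -8.0089e+8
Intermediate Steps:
Function('A')(P) = 676 (Function('A')(P) = Pow(-26, 2) = 676)
b = -1846864511478 (b = Mul(-1548897, 1192374) = -1846864511478)
Mul(Add(b, 3661500), Pow(Add(Function('A')(1056), Function('G')(Function('R')(-33))), -1)) = Mul(Add(-1846864511478, 3661500), Pow(Add(676, 1630), -1)) = Mul(-1846860849978, Pow(2306, -1)) = Mul(-1846860849978, Rational(1, 2306)) = Rational(-923430424989, 1153)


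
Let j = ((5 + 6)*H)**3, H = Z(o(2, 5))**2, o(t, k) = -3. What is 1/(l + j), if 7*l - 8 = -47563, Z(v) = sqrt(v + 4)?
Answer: -7/38238 ≈ -0.00018306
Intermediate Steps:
Z(v) = sqrt(4 + v)
l = -47555/7 (l = 8/7 + (1/7)*(-47563) = 8/7 - 47563/7 = -47555/7 ≈ -6793.6)
H = 1 (H = (sqrt(4 - 3))**2 = (sqrt(1))**2 = 1**2 = 1)
j = 1331 (j = ((5 + 6)*1)**3 = (11*1)**3 = 11**3 = 1331)
1/(l + j) = 1/(-47555/7 + 1331) = 1/(-38238/7) = -7/38238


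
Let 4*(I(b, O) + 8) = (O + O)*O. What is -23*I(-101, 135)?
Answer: -418807/2 ≈ -2.0940e+5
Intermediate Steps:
I(b, O) = -8 + O²/2 (I(b, O) = -8 + ((O + O)*O)/4 = -8 + ((2*O)*O)/4 = -8 + (2*O²)/4 = -8 + O²/2)
-23*I(-101, 135) = -23*(-8 + (½)*135²) = -23*(-8 + (½)*18225) = -23*(-8 + 18225/2) = -23*18209/2 = -418807/2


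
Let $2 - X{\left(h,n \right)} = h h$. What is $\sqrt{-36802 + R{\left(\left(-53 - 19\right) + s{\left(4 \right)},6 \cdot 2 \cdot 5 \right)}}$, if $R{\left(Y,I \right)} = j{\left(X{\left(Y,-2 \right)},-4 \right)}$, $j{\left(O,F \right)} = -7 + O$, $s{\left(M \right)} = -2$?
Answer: $i \sqrt{42283} \approx 205.63 i$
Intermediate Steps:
$X{\left(h,n \right)} = 2 - h^{2}$ ($X{\left(h,n \right)} = 2 - h h = 2 - h^{2}$)
$R{\left(Y,I \right)} = -5 - Y^{2}$ ($R{\left(Y,I \right)} = -7 - \left(-2 + Y^{2}\right) = -5 - Y^{2}$)
$\sqrt{-36802 + R{\left(\left(-53 - 19\right) + s{\left(4 \right)},6 \cdot 2 \cdot 5 \right)}} = \sqrt{-36802 - \left(5 + \left(\left(-53 - 19\right) - 2\right)^{2}\right)} = \sqrt{-36802 - \left(5 + \left(-72 - 2\right)^{2}\right)} = \sqrt{-36802 - 5481} = \sqrt{-42283} = i \sqrt{42283}$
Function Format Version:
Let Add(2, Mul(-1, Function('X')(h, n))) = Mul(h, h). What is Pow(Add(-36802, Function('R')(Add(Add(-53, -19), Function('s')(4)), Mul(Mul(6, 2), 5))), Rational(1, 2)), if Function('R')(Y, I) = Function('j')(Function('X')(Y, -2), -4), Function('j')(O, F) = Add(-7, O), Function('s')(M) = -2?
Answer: Mul(I, Pow(42283, Rational(1, 2))) ≈ Mul(205.63, I)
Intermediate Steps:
Function('X')(h, n) = Add(2, Mul(-1, Pow(h, 2))) (Function('X')(h, n) = Add(2, Mul(-1, Mul(h, h))) = Add(2, Mul(-1, Pow(h, 2))))
Function('R')(Y, I) = Add(-5, Mul(-1, Pow(Y, 2))) (Function('R')(Y, I) = Add(-7, Add(2, Mul(-1, Pow(Y, 2)))) = Add(-5, Mul(-1, Pow(Y, 2))))
Pow(Add(-36802, Function('R')(Add(Add(-53, -19), Function('s')(4)), Mul(Mul(6, 2), 5))), Rational(1, 2)) = Pow(Add(-36802, Add(-5, Mul(-1, Pow(Add(Add(-53, -19), -2), 2)))), Rational(1, 2)) = Pow(Add(-36802, Add(-5, Mul(-1, Pow(Add(-72, -2), 2)))), Rational(1, 2)) = Pow(Add(-36802, Add(-5, Mul(-1, Pow(-74, 2)))), Rational(1, 2)) = Pow(Add(-36802, Add(-5, Mul(-1, 5476))), Rational(1, 2)) = Pow(Add(-36802, Add(-5, -5476)), Rational(1, 2)) = Pow(Add(-36802, -5481), Rational(1, 2)) = Pow(-42283, Rational(1, 2)) = Mul(I, Pow(42283, Rational(1, 2)))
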